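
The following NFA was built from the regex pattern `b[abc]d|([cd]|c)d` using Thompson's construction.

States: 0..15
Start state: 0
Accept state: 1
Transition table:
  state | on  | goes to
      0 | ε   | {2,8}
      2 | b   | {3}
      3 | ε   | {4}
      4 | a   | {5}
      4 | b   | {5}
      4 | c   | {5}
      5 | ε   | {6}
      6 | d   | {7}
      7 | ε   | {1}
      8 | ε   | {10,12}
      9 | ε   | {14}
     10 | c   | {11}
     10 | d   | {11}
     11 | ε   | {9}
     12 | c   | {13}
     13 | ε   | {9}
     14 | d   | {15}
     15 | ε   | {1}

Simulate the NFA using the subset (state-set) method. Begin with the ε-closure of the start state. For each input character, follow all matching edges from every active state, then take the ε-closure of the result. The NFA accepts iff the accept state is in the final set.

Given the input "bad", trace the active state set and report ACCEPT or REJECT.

initial (ε-close {0}): {0,2,8,10,12}
'b' @ 1: {3,4}
'a' @ 2: {5,6}
'd' @ 3: {1,7}  ✓accept
after full input: {1,7}  (accept=1 in)

Answer: ACCEPT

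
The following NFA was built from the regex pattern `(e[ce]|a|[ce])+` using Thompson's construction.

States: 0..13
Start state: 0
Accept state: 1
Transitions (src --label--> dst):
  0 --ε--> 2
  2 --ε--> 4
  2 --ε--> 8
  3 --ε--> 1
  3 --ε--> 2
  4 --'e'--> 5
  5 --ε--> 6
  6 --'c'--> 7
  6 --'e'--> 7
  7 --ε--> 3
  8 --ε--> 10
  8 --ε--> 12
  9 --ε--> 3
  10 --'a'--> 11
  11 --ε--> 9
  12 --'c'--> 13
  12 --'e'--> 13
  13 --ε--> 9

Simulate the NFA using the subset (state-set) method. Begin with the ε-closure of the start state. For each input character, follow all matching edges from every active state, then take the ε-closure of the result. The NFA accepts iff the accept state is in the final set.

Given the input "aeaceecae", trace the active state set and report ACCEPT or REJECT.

start: ε-closure({0}) = {0,2,4,8,10,12}
'a' @ 1: {1,2,3,4,8,9,10,11,12}  (accept∈set)
'e' @ 2: {1,2,3,4,5,6,8,9,10,12,13}  (accept∈set)
'a' @ 3: {1,2,3,4,8,9,10,11,12}  (accept∈set)
'c' @ 4: {1,2,3,4,8,9,10,12,13}  (accept∈set)
'e' @ 5: {1,2,3,4,5,6,8,9,10,12,13}  (accept∈set)
'e' @ 6: {1,2,3,4,5,6,7,8,9,10,12,13}  (accept∈set)
'c' @ 7: {1,2,3,4,7,8,9,10,12,13}  (accept∈set)
'a' @ 8: {1,2,3,4,8,9,10,11,12}  (accept∈set)
'e' @ 9: {1,2,3,4,5,6,8,9,10,12,13}  (accept∈set)
final: {1,2,3,4,5,6,8,9,10,12,13}; accept 1 in set

Answer: ACCEPT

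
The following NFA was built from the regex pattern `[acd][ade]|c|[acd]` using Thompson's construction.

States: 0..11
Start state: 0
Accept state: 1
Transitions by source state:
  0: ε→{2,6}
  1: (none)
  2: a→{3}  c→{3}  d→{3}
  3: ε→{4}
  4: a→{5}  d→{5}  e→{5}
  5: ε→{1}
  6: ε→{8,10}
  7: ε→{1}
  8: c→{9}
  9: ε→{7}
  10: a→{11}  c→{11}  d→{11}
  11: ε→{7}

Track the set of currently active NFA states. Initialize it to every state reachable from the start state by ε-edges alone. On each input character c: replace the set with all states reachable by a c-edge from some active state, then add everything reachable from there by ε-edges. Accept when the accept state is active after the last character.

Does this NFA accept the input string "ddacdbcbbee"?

Answer: REJECT

Trace:
S₀ = ε-closure({0}) = {0,2,6,8,10}
'd' @ 1: {1,3,4,7,11}  [accepting]
'd' @ 2: {1,5}  [accepting]
'a' @ 3: {}  — state set empty
rest 'cdbcbbee' ignored (set empty)
end set {} — state 1 not in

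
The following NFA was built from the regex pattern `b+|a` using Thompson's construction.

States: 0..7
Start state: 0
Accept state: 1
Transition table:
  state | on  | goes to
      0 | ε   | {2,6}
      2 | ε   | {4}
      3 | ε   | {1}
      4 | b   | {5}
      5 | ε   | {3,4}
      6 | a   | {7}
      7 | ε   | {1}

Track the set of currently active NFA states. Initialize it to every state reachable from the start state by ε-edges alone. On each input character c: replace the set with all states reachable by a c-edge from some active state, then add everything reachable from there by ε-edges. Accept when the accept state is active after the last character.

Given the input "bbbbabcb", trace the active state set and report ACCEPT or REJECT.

Answer: REJECT

Derivation:
initial (ε-close {0}): {0,2,4,6}
'b' @ 1: {1,3,4,5}  ✓accept
'b' @ 2: {1,3,4,5}  ✓accept
'b' @ 3: {1,3,4,5}  ✓accept
'b' @ 4: {1,3,4,5}  ✓accept
'a' @ 5: {}  — state set empty
rest 'bcb' ignored (set empty)
final: {}; accept 1 not in set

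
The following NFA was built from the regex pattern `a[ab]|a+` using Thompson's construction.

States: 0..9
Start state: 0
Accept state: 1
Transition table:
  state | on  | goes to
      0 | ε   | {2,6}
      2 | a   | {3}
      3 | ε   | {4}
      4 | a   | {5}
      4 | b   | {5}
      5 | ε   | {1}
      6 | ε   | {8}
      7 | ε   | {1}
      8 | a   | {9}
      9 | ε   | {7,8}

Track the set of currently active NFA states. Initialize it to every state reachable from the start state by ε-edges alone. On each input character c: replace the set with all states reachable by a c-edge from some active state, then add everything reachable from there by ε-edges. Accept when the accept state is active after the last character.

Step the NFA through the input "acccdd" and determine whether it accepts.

S₀ = ε-closure({0}) = {0,2,6,8}
'a' @ 1: {1,3,4,7,8,9}  (accept∈set)
'c' @ 2: {}  — state set empty
rest 'ccdd' ignored (set empty)
after full input: {}  (accept=1 not in)

Answer: REJECT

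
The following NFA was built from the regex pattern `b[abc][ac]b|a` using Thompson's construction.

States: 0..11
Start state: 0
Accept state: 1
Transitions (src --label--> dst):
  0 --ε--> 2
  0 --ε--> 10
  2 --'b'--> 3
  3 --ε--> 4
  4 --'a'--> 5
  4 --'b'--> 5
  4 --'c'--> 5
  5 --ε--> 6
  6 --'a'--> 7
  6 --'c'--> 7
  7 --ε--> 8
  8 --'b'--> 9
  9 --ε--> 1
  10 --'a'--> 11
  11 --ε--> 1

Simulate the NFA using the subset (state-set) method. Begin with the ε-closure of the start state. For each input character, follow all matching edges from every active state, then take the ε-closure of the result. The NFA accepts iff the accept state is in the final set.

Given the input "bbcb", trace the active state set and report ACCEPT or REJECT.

S₀ = ε-closure({0}) = {0,2,10}
'b' @ 1: {3,4}
'b' @ 2: {5,6}
'c' @ 3: {7,8}
'b' @ 4: {1,9}  (accept∈set)
final: {1,9}; accept 1 in set

Answer: ACCEPT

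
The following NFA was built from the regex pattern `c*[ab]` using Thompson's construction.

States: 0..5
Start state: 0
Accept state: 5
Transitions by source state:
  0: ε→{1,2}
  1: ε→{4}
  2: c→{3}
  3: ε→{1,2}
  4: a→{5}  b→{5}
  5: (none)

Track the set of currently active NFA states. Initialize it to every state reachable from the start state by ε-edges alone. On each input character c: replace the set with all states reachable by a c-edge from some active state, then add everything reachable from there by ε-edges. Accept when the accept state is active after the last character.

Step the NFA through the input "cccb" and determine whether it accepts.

Answer: ACCEPT

Derivation:
S₀ = ε-closure({0}) = {0,1,2,4}
'c' @ 1: {1,2,3,4}
'c' @ 2: {1,2,3,4}
'c' @ 3: {1,2,3,4}
'b' @ 4: {5}  (accept∈set)
end set {5} — state 5 in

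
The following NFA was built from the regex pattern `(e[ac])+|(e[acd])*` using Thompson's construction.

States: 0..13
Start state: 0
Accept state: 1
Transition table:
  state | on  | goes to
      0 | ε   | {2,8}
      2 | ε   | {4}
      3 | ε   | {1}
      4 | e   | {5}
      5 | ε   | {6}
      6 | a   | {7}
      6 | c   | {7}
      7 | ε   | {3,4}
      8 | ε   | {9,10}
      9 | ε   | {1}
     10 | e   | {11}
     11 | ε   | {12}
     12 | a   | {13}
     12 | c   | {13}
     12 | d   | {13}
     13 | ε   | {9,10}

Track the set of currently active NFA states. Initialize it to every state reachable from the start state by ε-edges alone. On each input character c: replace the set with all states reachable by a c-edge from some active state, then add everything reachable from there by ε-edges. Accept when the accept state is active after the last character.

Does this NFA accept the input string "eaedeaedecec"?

Answer: ACCEPT

Steps:
initial (ε-close {0}): {0,1,2,4,8,9,10}
'e' @ 1: {5,6,11,12}
'a' @ 2: {1,3,4,7,9,10,13}  (accept∈set)
'e' @ 3: {5,6,11,12}
'd' @ 4: {1,9,10,13}  (accept∈set)
'e' @ 5: {11,12}
'a' @ 6: {1,9,10,13}  (accept∈set)
'e' @ 7: {11,12}
'd' @ 8: {1,9,10,13}  (accept∈set)
'e' @ 9: {11,12}
'c' @ 10: {1,9,10,13}  (accept∈set)
'e' @ 11: {11,12}
'c' @ 12: {1,9,10,13}  (accept∈set)
final: {1,9,10,13}; accept 1 in set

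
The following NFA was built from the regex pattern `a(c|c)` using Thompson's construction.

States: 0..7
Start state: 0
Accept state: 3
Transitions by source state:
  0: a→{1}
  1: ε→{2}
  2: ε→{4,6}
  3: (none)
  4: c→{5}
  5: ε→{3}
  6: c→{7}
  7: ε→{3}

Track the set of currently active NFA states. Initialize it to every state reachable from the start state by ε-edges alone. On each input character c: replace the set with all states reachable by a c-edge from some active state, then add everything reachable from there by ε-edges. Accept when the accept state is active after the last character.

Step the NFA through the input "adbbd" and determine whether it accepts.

start: ε-closure({0}) = {0}
'a' @ 1: {1,2,4,6}
'd' @ 2: {}  — no active states
rest 'bbd' ignored (set empty)
end set {} — state 3 not in

Answer: REJECT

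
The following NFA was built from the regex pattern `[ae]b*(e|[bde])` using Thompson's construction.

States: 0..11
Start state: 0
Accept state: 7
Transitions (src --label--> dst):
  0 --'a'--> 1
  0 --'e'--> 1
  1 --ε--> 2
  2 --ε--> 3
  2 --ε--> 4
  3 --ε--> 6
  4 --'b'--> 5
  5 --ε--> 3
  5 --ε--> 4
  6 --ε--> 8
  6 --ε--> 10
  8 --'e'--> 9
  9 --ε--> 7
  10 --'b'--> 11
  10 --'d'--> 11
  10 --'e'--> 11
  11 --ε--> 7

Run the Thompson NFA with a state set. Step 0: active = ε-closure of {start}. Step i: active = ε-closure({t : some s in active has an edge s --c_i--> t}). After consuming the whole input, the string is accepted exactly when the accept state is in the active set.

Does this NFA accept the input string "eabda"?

Answer: REJECT

Steps:
initial (ε-close {0}): {0}
'e' @ 1: {1,2,3,4,6,8,10}
'a' @ 2: {}  — dead — no transitions
rest 'bda' ignored (set empty)
after full input: {}  (accept=7 not in)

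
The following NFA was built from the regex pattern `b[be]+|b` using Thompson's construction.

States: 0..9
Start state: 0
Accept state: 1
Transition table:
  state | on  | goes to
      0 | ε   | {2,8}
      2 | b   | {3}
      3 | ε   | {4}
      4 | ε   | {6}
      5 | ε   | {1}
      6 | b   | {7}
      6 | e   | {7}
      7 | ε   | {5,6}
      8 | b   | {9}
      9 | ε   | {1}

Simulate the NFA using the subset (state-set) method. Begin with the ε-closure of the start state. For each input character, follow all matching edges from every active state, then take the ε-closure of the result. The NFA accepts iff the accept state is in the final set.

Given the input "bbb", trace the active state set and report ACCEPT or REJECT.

Answer: ACCEPT

Steps:
start: ε-closure({0}) = {0,2,8}
'b' @ 1: {1,3,4,6,9}  (accept∈set)
'b' @ 2: {1,5,6,7}  (accept∈set)
'b' @ 3: {1,5,6,7}  (accept∈set)
end set {1,5,6,7} — state 1 in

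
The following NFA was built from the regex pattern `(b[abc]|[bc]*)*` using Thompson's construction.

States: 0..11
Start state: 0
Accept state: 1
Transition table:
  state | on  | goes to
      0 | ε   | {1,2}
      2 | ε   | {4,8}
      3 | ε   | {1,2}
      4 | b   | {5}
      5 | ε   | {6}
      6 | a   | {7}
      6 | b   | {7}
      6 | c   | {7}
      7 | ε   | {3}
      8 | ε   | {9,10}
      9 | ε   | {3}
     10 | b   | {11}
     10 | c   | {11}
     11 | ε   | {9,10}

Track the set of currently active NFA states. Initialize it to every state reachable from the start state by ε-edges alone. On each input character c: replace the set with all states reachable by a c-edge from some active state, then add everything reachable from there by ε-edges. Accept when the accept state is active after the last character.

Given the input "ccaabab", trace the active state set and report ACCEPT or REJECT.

Answer: REJECT

Derivation:
S₀ = ε-closure({0}) = {0,1,2,3,4,8,9,10}
'c' @ 1: {1,2,3,4,8,9,10,11}  ✓accept
'c' @ 2: {1,2,3,4,8,9,10,11}  ✓accept
'a' @ 3: {}  — no active states
rest 'abab' ignored (set empty)
end set {} — state 1 not in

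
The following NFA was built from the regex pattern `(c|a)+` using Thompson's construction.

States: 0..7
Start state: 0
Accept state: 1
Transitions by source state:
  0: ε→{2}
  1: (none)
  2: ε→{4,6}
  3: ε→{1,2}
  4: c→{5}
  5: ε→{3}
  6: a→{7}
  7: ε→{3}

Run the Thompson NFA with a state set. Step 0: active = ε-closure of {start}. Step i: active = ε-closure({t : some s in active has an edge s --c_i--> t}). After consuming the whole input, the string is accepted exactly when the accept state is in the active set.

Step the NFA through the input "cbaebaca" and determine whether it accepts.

initial (ε-close {0}): {0,2,4,6}
'c' @ 1: {1,2,3,4,5,6}  (accept∈set)
'b' @ 2: {}  — dead — no transitions
rest 'aebaca' ignored (set empty)
final: {}; accept 1 not in set

Answer: REJECT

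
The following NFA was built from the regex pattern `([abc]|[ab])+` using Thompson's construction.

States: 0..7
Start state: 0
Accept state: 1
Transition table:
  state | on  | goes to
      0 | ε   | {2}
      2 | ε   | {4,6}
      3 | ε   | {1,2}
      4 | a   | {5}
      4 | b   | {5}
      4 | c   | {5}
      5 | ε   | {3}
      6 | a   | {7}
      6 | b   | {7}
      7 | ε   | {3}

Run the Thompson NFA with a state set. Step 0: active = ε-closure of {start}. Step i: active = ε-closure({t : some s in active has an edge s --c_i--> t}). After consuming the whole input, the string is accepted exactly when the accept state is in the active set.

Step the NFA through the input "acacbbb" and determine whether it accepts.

S₀ = ε-closure({0}) = {0,2,4,6}
'a' @ 1: {1,2,3,4,5,6,7}  ✓accept
'c' @ 2: {1,2,3,4,5,6}  ✓accept
'a' @ 3: {1,2,3,4,5,6,7}  ✓accept
'c' @ 4: {1,2,3,4,5,6}  ✓accept
'b' @ 5: {1,2,3,4,5,6,7}  ✓accept
'b' @ 6: {1,2,3,4,5,6,7}  ✓accept
'b' @ 7: {1,2,3,4,5,6,7}  ✓accept
end set {1,2,3,4,5,6,7} — state 1 in

Answer: ACCEPT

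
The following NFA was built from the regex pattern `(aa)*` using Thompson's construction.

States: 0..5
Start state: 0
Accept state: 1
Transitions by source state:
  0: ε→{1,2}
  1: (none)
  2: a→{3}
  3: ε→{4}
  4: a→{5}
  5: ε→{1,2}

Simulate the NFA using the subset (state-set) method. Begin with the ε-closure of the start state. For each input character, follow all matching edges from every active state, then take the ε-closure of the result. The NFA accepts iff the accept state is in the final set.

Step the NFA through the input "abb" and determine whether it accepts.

Answer: REJECT

Steps:
S₀ = ε-closure({0}) = {0,1,2}
'a' @ 1: {3,4}
'b' @ 2: {}  — no active states
rest 'b' ignored (set empty)
end set {} — state 1 not in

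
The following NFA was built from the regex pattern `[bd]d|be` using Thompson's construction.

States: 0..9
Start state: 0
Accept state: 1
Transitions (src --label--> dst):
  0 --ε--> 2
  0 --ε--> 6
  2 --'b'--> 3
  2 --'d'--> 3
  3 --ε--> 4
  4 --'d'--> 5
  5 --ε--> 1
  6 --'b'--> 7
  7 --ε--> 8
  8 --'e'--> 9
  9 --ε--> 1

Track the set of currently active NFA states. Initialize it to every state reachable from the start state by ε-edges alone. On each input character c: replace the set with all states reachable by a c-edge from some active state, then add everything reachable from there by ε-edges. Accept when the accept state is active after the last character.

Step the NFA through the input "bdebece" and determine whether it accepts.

Answer: REJECT

Trace:
S₀ = ε-closure({0}) = {0,2,6}
'b' @ 1: {3,4,7,8}
'd' @ 2: {1,5}  (accept∈set)
'e' @ 3: {}  — state set empty
rest 'bece' ignored (set empty)
after full input: {}  (accept=1 not in)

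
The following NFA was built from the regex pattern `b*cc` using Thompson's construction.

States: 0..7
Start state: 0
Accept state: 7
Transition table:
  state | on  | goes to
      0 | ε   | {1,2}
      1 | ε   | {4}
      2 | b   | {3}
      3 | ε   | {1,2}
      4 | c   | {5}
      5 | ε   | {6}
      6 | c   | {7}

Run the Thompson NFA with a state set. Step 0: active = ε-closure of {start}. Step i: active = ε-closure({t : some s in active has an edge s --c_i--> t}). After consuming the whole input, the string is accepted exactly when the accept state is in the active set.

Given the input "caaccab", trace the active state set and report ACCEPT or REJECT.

Answer: REJECT

Trace:
start: ε-closure({0}) = {0,1,2,4}
'c' @ 1: {5,6}
'a' @ 2: {}  — state set empty
rest 'accab' ignored (set empty)
after full input: {}  (accept=7 not in)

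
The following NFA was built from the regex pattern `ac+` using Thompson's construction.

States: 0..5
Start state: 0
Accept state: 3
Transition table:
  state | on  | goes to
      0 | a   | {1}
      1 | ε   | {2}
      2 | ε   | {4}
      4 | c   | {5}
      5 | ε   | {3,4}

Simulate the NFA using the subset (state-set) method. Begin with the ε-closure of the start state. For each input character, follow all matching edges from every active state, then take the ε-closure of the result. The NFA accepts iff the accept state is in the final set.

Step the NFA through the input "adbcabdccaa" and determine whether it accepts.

initial (ε-close {0}): {0}
'a' @ 1: {1,2,4}
'd' @ 2: {}  — dead — no transitions
rest 'bcabdccaa' ignored (set empty)
after full input: {}  (accept=3 not in)

Answer: REJECT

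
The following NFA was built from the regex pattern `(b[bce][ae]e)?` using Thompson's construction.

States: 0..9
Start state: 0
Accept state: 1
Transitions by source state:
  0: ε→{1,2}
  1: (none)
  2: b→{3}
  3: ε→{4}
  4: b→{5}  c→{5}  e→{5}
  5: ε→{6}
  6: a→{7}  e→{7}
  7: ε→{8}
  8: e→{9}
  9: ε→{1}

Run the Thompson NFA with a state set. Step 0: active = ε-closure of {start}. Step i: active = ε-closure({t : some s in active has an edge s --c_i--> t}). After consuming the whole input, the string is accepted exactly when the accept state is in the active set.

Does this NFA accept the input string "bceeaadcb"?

start: ε-closure({0}) = {0,1,2}
'b' @ 1: {3,4}
'c' @ 2: {5,6}
'e' @ 3: {7,8}
'e' @ 4: {1,9}  ✓accept
'a' @ 5: {}  — state set empty
rest 'adcb' ignored (set empty)
after full input: {}  (accept=1 not in)

Answer: REJECT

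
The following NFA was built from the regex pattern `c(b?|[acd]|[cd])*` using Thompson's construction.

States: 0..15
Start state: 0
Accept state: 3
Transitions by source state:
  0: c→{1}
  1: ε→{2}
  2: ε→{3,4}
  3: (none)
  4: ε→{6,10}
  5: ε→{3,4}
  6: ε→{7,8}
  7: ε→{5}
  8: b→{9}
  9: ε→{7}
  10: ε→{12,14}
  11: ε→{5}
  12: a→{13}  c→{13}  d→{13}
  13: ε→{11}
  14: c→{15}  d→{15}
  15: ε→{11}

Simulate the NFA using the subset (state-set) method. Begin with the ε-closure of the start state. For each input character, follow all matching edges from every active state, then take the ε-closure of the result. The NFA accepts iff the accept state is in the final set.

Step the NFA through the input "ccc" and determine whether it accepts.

S₀ = ε-closure({0}) = {0}
'c' @ 1: {1,2,3,4,5,6,7,8,10,12,14}  (accept∈set)
'c' @ 2: {3,4,5,6,7,8,10,11,12,13,14,15}  (accept∈set)
'c' @ 3: {3,4,5,6,7,8,10,11,12,13,14,15}  (accept∈set)
after full input: {3,4,5,6,7,8,10,11,12,13,14,15}  (accept=3 in)

Answer: ACCEPT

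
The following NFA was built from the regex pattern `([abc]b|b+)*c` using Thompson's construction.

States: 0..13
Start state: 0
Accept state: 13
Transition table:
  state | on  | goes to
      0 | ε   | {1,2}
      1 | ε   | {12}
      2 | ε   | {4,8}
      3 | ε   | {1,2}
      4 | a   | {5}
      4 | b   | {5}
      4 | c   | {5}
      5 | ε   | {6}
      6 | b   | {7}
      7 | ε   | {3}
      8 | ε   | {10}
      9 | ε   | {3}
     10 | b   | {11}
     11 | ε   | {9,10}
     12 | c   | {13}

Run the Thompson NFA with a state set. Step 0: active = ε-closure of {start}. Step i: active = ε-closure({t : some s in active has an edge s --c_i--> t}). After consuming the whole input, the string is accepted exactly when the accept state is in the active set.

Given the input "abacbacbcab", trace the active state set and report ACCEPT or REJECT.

Answer: REJECT

Steps:
initial (ε-close {0}): {0,1,2,4,8,10,12}
'a' @ 1: {5,6}
'b' @ 2: {1,2,3,4,7,8,10,12}
'a' @ 3: {5,6}
'c' @ 4: {}  — no active states
rest 'bacbcab' ignored (set empty)
final: {}; accept 13 not in set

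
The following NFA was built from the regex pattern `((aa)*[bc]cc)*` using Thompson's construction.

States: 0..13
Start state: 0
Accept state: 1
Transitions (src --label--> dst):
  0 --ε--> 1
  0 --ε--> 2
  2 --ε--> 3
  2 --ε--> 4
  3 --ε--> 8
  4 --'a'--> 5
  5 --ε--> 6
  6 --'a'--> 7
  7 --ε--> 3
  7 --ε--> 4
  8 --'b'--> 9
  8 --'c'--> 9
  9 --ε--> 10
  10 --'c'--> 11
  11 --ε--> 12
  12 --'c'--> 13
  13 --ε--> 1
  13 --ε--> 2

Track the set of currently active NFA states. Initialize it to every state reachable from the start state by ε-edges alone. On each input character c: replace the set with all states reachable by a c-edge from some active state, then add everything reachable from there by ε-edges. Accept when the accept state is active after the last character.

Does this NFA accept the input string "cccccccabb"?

Answer: REJECT

Derivation:
start: ε-closure({0}) = {0,1,2,3,4,8}
'c' @ 1: {9,10}
'c' @ 2: {11,12}
'c' @ 3: {1,2,3,4,8,13}  [accepting]
'c' @ 4: {9,10}
'c' @ 5: {11,12}
'c' @ 6: {1,2,3,4,8,13}  [accepting]
'c' @ 7: {9,10}
'a' @ 8: {}  — no active states
rest 'bb' ignored (set empty)
final: {}; accept 1 not in set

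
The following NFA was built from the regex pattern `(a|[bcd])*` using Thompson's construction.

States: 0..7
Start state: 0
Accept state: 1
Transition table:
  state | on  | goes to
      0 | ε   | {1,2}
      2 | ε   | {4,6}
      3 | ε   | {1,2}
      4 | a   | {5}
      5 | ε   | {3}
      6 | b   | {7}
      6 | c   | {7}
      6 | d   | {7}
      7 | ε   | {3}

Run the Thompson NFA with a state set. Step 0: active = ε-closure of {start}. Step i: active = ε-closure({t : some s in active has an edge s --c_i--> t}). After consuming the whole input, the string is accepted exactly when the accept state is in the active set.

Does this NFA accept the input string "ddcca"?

Answer: ACCEPT

Trace:
S₀ = ε-closure({0}) = {0,1,2,4,6}
'd' @ 1: {1,2,3,4,6,7}  ✓accept
'd' @ 2: {1,2,3,4,6,7}  ✓accept
'c' @ 3: {1,2,3,4,6,7}  ✓accept
'c' @ 4: {1,2,3,4,6,7}  ✓accept
'a' @ 5: {1,2,3,4,5,6}  ✓accept
end set {1,2,3,4,5,6} — state 1 in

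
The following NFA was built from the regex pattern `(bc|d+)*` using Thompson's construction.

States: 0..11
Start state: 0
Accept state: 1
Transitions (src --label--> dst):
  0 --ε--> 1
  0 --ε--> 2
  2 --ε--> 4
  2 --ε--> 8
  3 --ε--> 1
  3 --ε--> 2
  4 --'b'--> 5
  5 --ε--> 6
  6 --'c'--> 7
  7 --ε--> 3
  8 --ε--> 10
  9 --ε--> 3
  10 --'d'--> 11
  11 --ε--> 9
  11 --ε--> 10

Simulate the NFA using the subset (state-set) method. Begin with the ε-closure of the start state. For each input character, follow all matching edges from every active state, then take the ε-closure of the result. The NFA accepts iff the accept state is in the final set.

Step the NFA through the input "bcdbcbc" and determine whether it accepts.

Answer: ACCEPT

Derivation:
start: ε-closure({0}) = {0,1,2,4,8,10}
'b' @ 1: {5,6}
'c' @ 2: {1,2,3,4,7,8,10}  ✓accept
'd' @ 3: {1,2,3,4,8,9,10,11}  ✓accept
'b' @ 4: {5,6}
'c' @ 5: {1,2,3,4,7,8,10}  ✓accept
'b' @ 6: {5,6}
'c' @ 7: {1,2,3,4,7,8,10}  ✓accept
after full input: {1,2,3,4,7,8,10}  (accept=1 in)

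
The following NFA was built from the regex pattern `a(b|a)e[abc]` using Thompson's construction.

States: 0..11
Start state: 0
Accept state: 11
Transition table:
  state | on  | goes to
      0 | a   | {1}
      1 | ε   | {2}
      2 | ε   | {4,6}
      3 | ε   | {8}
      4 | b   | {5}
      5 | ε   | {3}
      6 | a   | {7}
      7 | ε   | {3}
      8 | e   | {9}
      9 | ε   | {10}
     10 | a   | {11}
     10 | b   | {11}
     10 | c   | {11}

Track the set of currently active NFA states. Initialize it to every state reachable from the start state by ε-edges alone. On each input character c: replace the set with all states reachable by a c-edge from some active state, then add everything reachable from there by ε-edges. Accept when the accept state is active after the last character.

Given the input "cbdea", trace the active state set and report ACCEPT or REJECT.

Answer: REJECT

Steps:
initial (ε-close {0}): {0}
'c' @ 1: {}  — dead — no transitions
rest 'bdea' ignored (set empty)
end set {} — state 11 not in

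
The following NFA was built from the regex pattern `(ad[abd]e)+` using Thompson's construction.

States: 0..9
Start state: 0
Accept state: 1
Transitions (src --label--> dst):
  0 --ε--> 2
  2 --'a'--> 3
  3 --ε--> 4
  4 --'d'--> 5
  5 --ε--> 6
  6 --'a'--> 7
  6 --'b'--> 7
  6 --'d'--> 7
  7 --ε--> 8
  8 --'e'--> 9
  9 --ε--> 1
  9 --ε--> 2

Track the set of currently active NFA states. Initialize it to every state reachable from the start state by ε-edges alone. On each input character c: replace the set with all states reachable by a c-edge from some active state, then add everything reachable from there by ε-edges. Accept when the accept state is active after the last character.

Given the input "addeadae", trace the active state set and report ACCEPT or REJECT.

Answer: ACCEPT

Trace:
start: ε-closure({0}) = {0,2}
'a' @ 1: {3,4}
'd' @ 2: {5,6}
'd' @ 3: {7,8}
'e' @ 4: {1,2,9}  ✓accept
'a' @ 5: {3,4}
'd' @ 6: {5,6}
'a' @ 7: {7,8}
'e' @ 8: {1,2,9}  ✓accept
final: {1,2,9}; accept 1 in set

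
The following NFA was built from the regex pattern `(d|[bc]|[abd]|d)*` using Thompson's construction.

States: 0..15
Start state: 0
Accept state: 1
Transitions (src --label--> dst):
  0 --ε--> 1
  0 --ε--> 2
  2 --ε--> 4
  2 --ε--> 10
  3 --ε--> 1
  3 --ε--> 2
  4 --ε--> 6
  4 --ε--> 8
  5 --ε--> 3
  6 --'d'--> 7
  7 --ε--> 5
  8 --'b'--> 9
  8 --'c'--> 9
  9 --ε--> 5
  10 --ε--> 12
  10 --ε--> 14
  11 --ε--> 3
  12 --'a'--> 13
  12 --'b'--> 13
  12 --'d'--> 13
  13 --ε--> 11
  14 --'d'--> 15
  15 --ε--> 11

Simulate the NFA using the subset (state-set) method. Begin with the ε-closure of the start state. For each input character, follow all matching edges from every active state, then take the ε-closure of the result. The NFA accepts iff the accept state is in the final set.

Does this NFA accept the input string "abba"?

initial (ε-close {0}): {0,1,2,4,6,8,10,12,14}
'a' @ 1: {1,2,3,4,6,8,10,11,12,13,14}  (accept∈set)
'b' @ 2: {1,2,3,4,5,6,8,9,10,11,12,13,14}  (accept∈set)
'b' @ 3: {1,2,3,4,5,6,8,9,10,11,12,13,14}  (accept∈set)
'a' @ 4: {1,2,3,4,6,8,10,11,12,13,14}  (accept∈set)
after full input: {1,2,3,4,6,8,10,11,12,13,14}  (accept=1 in)

Answer: ACCEPT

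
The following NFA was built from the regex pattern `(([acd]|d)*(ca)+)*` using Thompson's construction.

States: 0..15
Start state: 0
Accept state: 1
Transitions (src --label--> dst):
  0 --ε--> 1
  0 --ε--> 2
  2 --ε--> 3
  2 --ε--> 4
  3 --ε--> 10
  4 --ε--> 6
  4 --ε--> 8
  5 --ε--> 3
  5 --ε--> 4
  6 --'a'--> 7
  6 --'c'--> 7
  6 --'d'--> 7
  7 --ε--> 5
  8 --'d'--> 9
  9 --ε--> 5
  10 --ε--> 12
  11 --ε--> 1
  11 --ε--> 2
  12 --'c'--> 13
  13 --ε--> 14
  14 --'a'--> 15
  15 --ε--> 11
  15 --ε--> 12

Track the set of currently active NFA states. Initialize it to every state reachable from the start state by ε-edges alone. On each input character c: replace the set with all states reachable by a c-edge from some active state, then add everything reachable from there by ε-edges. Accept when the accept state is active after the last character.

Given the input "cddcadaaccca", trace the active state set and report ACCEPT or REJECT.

Answer: ACCEPT

Derivation:
start: ε-closure({0}) = {0,1,2,3,4,6,8,10,12}
'c' @ 1: {3,4,5,6,7,8,10,12,13,14}
'd' @ 2: {3,4,5,6,7,8,9,10,12}
'd' @ 3: {3,4,5,6,7,8,9,10,12}
'c' @ 4: {3,4,5,6,7,8,10,12,13,14}
'a' @ 5: {1,2,3,4,5,6,7,8,10,11,12,15}  [accepting]
'd' @ 6: {3,4,5,6,7,8,9,10,12}
'a' @ 7: {3,4,5,6,7,8,10,12}
'a' @ 8: {3,4,5,6,7,8,10,12}
'c' @ 9: {3,4,5,6,7,8,10,12,13,14}
'c' @ 10: {3,4,5,6,7,8,10,12,13,14}
'c' @ 11: {3,4,5,6,7,8,10,12,13,14}
'a' @ 12: {1,2,3,4,5,6,7,8,10,11,12,15}  [accepting]
final: {1,2,3,4,5,6,7,8,10,11,12,15}; accept 1 in set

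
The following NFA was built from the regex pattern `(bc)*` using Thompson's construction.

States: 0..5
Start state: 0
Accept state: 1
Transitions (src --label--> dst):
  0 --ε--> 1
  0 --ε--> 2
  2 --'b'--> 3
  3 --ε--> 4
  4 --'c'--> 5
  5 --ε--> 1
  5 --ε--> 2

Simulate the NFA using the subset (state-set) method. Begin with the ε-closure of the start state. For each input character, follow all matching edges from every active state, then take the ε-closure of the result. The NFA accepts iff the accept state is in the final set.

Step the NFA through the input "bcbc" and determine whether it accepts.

Answer: ACCEPT

Steps:
S₀ = ε-closure({0}) = {0,1,2}
'b' @ 1: {3,4}
'c' @ 2: {1,2,5}  ✓accept
'b' @ 3: {3,4}
'c' @ 4: {1,2,5}  ✓accept
final: {1,2,5}; accept 1 in set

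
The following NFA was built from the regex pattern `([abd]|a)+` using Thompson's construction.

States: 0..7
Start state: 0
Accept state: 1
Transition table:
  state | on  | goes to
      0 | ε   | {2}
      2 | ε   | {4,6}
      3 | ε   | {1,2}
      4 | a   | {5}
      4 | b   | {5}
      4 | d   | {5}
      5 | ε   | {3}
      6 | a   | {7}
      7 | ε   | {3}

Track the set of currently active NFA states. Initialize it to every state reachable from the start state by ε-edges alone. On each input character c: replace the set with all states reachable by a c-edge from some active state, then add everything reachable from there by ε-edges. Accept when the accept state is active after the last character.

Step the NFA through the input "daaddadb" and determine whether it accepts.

S₀ = ε-closure({0}) = {0,2,4,6}
'd' @ 1: {1,2,3,4,5,6}  ✓accept
'a' @ 2: {1,2,3,4,5,6,7}  ✓accept
'a' @ 3: {1,2,3,4,5,6,7}  ✓accept
'd' @ 4: {1,2,3,4,5,6}  ✓accept
'd' @ 5: {1,2,3,4,5,6}  ✓accept
'a' @ 6: {1,2,3,4,5,6,7}  ✓accept
'd' @ 7: {1,2,3,4,5,6}  ✓accept
'b' @ 8: {1,2,3,4,5,6}  ✓accept
after full input: {1,2,3,4,5,6}  (accept=1 in)

Answer: ACCEPT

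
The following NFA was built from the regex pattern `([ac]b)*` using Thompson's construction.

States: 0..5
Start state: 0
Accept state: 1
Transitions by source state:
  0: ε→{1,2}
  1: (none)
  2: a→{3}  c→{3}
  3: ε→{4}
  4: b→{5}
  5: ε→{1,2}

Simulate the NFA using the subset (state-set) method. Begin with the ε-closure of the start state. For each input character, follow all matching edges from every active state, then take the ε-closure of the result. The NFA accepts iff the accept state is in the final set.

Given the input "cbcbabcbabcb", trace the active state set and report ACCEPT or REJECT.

start: ε-closure({0}) = {0,1,2}
'c' @ 1: {3,4}
'b' @ 2: {1,2,5}  ✓accept
'c' @ 3: {3,4}
'b' @ 4: {1,2,5}  ✓accept
'a' @ 5: {3,4}
'b' @ 6: {1,2,5}  ✓accept
'c' @ 7: {3,4}
'b' @ 8: {1,2,5}  ✓accept
'a' @ 9: {3,4}
'b' @ 10: {1,2,5}  ✓accept
'c' @ 11: {3,4}
'b' @ 12: {1,2,5}  ✓accept
after full input: {1,2,5}  (accept=1 in)

Answer: ACCEPT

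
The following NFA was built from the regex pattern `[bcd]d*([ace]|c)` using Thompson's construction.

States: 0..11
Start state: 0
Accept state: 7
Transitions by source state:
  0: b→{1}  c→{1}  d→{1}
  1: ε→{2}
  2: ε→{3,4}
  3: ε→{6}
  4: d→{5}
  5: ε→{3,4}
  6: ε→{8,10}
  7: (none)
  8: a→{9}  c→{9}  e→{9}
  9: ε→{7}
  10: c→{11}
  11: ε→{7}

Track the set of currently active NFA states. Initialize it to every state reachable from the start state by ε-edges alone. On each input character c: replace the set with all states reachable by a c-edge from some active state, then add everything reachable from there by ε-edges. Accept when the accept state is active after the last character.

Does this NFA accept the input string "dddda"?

Answer: ACCEPT

Trace:
start: ε-closure({0}) = {0}
'd' @ 1: {1,2,3,4,6,8,10}
'd' @ 2: {3,4,5,6,8,10}
'd' @ 3: {3,4,5,6,8,10}
'd' @ 4: {3,4,5,6,8,10}
'a' @ 5: {7,9}  ✓accept
final: {7,9}; accept 7 in set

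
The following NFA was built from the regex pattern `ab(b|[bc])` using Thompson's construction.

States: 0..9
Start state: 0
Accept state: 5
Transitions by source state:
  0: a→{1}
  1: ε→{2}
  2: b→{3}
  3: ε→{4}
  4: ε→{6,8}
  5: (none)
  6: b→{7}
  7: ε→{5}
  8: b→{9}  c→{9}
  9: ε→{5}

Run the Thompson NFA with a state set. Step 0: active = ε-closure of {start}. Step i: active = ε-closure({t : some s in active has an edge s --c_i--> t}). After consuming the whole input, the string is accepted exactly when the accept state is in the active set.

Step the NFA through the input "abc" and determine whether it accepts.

Answer: ACCEPT

Steps:
start: ε-closure({0}) = {0}
'a' @ 1: {1,2}
'b' @ 2: {3,4,6,8}
'c' @ 3: {5,9}  [accepting]
end set {5,9} — state 5 in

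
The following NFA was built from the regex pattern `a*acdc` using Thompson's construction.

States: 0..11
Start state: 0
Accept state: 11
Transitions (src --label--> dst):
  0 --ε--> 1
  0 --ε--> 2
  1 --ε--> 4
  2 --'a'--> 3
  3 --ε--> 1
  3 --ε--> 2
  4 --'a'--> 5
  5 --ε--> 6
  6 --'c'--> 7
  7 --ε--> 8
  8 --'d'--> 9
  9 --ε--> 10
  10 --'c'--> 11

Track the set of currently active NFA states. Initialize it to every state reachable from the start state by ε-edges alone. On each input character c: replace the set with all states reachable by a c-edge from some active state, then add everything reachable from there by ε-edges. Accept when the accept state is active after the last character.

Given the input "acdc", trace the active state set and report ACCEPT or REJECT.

S₀ = ε-closure({0}) = {0,1,2,4}
'a' @ 1: {1,2,3,4,5,6}
'c' @ 2: {7,8}
'd' @ 3: {9,10}
'c' @ 4: {11}  (accept∈set)
after full input: {11}  (accept=11 in)

Answer: ACCEPT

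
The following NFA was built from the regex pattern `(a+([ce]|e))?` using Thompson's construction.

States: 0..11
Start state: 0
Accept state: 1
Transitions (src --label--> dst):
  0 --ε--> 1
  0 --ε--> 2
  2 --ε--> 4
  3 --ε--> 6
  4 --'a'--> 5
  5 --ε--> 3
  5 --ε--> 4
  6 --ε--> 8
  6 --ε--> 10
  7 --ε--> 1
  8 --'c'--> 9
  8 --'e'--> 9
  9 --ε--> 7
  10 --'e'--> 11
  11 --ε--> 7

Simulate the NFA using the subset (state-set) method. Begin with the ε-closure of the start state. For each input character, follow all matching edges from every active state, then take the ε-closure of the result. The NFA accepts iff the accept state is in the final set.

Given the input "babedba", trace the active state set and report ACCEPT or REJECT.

Answer: REJECT

Derivation:
initial (ε-close {0}): {0,1,2,4}
'b' @ 1: {}  — state set empty
rest 'abedba' ignored (set empty)
final: {}; accept 1 not in set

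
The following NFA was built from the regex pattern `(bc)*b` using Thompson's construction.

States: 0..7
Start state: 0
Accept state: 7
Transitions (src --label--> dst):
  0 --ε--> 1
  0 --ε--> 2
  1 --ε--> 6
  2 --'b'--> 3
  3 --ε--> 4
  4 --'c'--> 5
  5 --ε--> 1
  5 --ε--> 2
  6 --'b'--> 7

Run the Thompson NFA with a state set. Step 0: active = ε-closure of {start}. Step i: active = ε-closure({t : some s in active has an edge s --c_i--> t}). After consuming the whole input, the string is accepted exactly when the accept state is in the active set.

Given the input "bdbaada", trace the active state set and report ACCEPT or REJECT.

Answer: REJECT

Steps:
start: ε-closure({0}) = {0,1,2,6}
'b' @ 1: {3,4,7}  [accepting]
'd' @ 2: {}  — dead — no transitions
rest 'baada' ignored (set empty)
end set {} — state 7 not in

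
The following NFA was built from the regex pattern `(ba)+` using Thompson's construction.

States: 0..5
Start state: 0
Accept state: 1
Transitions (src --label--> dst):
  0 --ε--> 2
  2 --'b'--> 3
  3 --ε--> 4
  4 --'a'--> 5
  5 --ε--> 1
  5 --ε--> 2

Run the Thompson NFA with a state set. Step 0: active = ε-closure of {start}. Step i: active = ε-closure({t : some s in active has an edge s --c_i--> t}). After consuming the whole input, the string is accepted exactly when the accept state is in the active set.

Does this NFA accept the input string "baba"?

Answer: ACCEPT

Derivation:
initial (ε-close {0}): {0,2}
'b' @ 1: {3,4}
'a' @ 2: {1,2,5}  ✓accept
'b' @ 3: {3,4}
'a' @ 4: {1,2,5}  ✓accept
final: {1,2,5}; accept 1 in set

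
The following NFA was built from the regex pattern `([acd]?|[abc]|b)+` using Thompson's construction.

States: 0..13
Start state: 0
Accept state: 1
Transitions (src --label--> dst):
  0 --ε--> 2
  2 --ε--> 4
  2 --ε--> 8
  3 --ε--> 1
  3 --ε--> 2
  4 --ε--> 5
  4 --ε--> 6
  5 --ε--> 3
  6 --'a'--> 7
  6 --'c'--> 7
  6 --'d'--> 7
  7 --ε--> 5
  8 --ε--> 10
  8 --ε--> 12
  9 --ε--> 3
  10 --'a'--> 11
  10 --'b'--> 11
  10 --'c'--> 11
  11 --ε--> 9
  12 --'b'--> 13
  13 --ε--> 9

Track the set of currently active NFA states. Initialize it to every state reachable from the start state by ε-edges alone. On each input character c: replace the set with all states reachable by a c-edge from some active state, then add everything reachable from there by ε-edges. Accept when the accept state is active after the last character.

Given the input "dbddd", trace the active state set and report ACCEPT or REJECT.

initial (ε-close {0}): {0,1,2,3,4,5,6,8,10,12}
'd' @ 1: {1,2,3,4,5,6,7,8,10,12}  [accepting]
'b' @ 2: {1,2,3,4,5,6,8,9,10,11,12,13}  [accepting]
'd' @ 3: {1,2,3,4,5,6,7,8,10,12}  [accepting]
'd' @ 4: {1,2,3,4,5,6,7,8,10,12}  [accepting]
'd' @ 5: {1,2,3,4,5,6,7,8,10,12}  [accepting]
end set {1,2,3,4,5,6,7,8,10,12} — state 1 in

Answer: ACCEPT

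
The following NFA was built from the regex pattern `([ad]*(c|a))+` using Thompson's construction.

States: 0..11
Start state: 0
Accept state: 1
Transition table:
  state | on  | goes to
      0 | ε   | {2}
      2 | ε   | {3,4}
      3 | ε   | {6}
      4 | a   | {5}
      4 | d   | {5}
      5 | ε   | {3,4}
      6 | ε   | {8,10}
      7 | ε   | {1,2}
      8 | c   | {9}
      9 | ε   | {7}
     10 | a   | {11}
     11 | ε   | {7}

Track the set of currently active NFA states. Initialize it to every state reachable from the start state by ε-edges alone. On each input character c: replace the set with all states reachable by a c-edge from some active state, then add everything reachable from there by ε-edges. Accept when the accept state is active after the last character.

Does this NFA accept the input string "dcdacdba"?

S₀ = ε-closure({0}) = {0,2,3,4,6,8,10}
'd' @ 1: {3,4,5,6,8,10}
'c' @ 2: {1,2,3,4,6,7,8,9,10}  (accept∈set)
'd' @ 3: {3,4,5,6,8,10}
'a' @ 4: {1,2,3,4,5,6,7,8,10,11}  (accept∈set)
'c' @ 5: {1,2,3,4,6,7,8,9,10}  (accept∈set)
'd' @ 6: {3,4,5,6,8,10}
'b' @ 7: {}  — state set empty
rest 'a' ignored (set empty)
end set {} — state 1 not in

Answer: REJECT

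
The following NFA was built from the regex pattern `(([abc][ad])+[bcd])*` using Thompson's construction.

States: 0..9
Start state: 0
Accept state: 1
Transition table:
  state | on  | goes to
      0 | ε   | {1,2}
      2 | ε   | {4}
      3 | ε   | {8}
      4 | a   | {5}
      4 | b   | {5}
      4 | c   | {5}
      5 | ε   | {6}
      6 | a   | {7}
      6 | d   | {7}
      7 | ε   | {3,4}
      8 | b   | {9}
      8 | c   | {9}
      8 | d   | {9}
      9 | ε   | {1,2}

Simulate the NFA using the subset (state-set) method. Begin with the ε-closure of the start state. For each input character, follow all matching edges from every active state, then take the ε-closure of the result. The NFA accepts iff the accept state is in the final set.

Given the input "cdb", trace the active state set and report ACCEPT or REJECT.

initial (ε-close {0}): {0,1,2,4}
'c' @ 1: {5,6}
'd' @ 2: {3,4,7,8}
'b' @ 3: {1,2,4,5,6,9}  [accepting]
end set {1,2,4,5,6,9} — state 1 in

Answer: ACCEPT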